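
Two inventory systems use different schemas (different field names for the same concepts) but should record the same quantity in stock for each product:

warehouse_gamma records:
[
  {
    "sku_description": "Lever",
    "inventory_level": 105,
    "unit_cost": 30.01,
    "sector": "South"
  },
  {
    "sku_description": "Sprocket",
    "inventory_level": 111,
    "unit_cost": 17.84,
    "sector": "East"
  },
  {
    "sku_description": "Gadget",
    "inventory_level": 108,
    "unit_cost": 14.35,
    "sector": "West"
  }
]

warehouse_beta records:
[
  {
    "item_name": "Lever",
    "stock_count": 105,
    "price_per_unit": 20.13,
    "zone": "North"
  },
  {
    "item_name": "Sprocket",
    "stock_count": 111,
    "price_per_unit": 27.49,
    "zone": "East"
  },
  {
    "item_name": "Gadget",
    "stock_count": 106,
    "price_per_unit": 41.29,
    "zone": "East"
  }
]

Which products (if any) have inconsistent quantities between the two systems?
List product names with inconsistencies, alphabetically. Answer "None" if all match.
Gadget

Schema mappings:
- "sku_description" (warehouse_gamma) = "item_name" (warehouse_beta) = product name
- "inventory_level" (warehouse_gamma) = "stock_count" (warehouse_beta) = quantity

Comparison:
  Lever: 105 vs 105 - MATCH
  Sprocket: 111 vs 111 - MATCH
  Gadget: 108 vs 106 - MISMATCH

Products with inconsistencies: Gadget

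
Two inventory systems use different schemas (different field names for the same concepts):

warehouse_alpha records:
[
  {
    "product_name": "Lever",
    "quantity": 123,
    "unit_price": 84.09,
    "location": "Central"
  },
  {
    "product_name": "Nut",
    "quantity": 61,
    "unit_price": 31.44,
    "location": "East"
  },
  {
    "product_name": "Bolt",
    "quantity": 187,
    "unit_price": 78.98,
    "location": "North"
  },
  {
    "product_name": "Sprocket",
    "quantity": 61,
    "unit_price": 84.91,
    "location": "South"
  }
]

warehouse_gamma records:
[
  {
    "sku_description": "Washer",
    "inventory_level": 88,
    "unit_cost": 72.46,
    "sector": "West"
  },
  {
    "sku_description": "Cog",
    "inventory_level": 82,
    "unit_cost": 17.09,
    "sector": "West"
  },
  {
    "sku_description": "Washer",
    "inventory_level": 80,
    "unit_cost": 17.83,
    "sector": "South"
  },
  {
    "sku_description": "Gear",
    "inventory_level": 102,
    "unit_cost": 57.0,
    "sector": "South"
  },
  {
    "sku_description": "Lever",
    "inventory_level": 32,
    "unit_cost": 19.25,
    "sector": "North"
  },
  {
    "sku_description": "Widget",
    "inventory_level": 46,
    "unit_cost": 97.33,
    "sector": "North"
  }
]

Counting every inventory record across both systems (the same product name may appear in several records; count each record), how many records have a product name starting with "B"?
1

Schema mapping: "product_name" (warehouse_alpha) = "sku_description" (warehouse_gamma) = product name

Records with product name starting with "B" in warehouse_alpha: 1
Records with product name starting with "B" in warehouse_gamma: 0

Total: 1 + 0 = 1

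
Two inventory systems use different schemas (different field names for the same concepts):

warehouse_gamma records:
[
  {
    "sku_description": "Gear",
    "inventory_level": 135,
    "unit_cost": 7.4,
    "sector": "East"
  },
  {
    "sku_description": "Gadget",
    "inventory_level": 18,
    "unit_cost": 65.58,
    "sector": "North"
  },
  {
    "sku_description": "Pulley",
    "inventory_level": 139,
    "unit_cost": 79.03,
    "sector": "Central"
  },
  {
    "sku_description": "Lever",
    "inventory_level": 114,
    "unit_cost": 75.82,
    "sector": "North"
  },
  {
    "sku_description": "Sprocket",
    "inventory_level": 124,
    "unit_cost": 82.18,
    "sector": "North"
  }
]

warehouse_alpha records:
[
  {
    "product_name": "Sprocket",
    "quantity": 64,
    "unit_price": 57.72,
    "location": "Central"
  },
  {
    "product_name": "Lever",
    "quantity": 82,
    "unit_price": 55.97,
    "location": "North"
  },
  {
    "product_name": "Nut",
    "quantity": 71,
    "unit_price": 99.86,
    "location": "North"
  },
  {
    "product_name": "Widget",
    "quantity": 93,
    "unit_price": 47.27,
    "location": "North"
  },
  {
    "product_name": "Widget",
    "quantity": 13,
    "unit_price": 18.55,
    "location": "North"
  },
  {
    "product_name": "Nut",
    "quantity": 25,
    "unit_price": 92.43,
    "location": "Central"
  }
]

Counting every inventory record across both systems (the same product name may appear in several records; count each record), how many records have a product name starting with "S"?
2

Schema mapping: "sku_description" (warehouse_gamma) = "product_name" (warehouse_alpha) = product name

Records with product name starting with "S" in warehouse_gamma: 1
Records with product name starting with "S" in warehouse_alpha: 1

Total: 1 + 1 = 2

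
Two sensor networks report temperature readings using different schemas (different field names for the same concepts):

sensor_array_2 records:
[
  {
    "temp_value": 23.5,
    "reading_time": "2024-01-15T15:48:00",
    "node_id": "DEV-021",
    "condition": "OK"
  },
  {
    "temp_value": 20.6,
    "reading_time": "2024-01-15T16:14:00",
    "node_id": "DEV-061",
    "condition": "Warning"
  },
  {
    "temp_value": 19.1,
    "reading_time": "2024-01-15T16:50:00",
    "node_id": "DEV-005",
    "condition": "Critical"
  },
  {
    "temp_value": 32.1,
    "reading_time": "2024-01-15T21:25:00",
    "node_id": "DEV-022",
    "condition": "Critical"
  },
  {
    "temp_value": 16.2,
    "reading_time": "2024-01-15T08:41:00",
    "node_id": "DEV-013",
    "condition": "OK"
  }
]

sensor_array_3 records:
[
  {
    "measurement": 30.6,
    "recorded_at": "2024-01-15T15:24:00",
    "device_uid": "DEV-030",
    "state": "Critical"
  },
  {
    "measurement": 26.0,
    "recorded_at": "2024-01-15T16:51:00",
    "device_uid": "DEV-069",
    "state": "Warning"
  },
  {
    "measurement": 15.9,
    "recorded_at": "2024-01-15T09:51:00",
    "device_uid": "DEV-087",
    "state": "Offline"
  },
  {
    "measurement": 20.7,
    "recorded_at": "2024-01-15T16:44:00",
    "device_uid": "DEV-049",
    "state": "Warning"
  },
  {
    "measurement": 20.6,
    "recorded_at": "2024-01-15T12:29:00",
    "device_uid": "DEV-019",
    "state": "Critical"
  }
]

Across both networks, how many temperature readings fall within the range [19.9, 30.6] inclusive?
6

Schema mapping: "temp_value" (sensor_array_2) = "measurement" (sensor_array_3) = temperature

Readings in [19.9, 30.6] from sensor_array_2: 2
Readings in [19.9, 30.6] from sensor_array_3: 4

Total count: 2 + 4 = 6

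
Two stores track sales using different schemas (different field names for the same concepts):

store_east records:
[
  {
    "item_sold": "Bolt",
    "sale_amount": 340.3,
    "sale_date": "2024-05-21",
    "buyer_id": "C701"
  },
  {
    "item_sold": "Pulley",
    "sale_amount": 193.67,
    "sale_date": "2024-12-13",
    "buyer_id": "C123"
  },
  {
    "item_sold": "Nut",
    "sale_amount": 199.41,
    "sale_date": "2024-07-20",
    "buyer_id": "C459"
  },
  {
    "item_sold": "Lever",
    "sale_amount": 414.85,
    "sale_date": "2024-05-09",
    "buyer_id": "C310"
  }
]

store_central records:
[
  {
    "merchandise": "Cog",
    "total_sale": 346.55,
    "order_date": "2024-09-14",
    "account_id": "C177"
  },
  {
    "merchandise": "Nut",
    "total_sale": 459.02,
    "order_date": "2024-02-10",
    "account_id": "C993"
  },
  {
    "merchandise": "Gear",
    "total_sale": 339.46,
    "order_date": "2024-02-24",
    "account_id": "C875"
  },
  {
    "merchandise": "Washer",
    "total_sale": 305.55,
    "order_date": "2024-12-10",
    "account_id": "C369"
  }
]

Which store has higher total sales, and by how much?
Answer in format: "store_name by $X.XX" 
store_central by $302.35

Schema mapping: "sale_amount" (store_east) = "total_sale" (store_central) = sale amount

Total for store_east: 1148.23
Total for store_central: 1450.58

Difference: |1148.23 - 1450.58| = 302.35
store_central has higher sales by $302.35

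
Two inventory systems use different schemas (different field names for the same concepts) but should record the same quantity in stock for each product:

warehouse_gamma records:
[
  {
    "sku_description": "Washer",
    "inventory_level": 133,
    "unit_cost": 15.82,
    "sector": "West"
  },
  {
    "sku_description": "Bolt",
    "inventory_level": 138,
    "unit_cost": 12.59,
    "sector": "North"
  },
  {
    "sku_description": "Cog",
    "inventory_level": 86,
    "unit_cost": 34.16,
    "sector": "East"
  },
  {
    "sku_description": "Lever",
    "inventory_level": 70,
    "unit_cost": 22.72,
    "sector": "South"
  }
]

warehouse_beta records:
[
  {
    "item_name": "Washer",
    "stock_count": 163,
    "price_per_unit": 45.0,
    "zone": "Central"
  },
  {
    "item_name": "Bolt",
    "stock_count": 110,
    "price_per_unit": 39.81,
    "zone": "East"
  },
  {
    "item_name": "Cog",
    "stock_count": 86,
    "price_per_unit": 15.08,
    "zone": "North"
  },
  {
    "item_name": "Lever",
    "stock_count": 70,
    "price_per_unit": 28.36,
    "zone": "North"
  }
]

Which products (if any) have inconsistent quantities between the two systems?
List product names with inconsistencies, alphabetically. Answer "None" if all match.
Bolt, Washer

Schema mappings:
- "sku_description" (warehouse_gamma) = "item_name" (warehouse_beta) = product name
- "inventory_level" (warehouse_gamma) = "stock_count" (warehouse_beta) = quantity

Comparison:
  Washer: 133 vs 163 - MISMATCH
  Bolt: 138 vs 110 - MISMATCH
  Cog: 86 vs 86 - MATCH
  Lever: 70 vs 70 - MATCH

Products with inconsistencies: Bolt, Washer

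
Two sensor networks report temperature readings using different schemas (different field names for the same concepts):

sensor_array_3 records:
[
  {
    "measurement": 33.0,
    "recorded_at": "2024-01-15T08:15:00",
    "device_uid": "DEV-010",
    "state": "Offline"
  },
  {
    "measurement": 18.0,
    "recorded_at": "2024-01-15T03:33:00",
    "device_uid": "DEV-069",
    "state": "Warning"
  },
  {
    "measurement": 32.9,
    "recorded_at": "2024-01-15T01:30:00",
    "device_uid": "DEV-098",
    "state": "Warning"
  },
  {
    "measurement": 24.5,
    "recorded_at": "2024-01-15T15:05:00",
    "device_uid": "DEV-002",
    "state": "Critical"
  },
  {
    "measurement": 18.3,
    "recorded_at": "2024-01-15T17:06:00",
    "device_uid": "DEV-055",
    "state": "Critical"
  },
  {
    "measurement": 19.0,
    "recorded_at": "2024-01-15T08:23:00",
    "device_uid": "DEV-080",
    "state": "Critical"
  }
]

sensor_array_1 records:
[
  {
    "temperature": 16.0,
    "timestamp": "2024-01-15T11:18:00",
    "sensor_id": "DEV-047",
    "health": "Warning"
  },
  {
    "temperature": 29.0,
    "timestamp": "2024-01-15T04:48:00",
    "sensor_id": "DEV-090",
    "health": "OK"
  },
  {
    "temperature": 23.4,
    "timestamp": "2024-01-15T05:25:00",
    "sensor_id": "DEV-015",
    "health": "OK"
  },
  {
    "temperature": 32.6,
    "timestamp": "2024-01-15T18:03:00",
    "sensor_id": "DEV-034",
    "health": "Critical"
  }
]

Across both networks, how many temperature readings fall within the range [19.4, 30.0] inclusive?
3

Schema mapping: "measurement" (sensor_array_3) = "temperature" (sensor_array_1) = temperature

Readings in [19.4, 30.0] from sensor_array_3: 1
Readings in [19.4, 30.0] from sensor_array_1: 2

Total count: 1 + 2 = 3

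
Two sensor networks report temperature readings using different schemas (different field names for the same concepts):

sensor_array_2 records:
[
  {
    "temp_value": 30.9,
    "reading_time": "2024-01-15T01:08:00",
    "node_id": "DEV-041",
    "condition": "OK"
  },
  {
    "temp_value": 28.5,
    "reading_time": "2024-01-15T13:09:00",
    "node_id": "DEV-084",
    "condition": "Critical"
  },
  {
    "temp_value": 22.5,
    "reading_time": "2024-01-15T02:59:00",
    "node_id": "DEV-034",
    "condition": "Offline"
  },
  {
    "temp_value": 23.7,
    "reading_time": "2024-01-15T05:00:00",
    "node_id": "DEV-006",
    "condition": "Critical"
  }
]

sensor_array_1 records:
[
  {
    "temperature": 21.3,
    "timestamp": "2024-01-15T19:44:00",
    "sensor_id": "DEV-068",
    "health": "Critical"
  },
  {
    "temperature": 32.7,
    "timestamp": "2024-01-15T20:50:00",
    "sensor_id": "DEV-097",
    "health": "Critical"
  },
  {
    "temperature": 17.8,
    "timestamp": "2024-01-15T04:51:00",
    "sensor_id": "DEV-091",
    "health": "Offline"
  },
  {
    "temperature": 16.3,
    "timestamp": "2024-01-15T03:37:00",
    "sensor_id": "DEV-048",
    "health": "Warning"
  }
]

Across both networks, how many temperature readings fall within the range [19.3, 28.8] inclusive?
4

Schema mapping: "temp_value" (sensor_array_2) = "temperature" (sensor_array_1) = temperature

Readings in [19.3, 28.8] from sensor_array_2: 3
Readings in [19.3, 28.8] from sensor_array_1: 1

Total count: 3 + 1 = 4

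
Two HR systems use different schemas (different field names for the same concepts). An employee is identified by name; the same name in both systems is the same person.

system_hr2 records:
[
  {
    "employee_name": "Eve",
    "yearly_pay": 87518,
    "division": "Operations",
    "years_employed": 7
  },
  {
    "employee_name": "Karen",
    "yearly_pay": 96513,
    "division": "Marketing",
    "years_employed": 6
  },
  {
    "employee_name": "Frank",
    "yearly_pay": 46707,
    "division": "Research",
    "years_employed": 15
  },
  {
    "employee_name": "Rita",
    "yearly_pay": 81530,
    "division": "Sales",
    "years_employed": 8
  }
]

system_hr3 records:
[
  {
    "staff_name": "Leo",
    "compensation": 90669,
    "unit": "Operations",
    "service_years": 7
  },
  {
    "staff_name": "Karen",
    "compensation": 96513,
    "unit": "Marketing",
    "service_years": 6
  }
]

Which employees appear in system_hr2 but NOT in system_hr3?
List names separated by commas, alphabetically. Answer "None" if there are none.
Eve, Frank, Rita

Schema mapping: "employee_name" (system_hr2) = "staff_name" (system_hr3) = employee name

Names in system_hr2: ['Eve', 'Frank', 'Karen', 'Rita']
Names in system_hr3: ['Karen', 'Leo']

In system_hr2 but not system_hr3: ['Eve', 'Frank', 'Rita']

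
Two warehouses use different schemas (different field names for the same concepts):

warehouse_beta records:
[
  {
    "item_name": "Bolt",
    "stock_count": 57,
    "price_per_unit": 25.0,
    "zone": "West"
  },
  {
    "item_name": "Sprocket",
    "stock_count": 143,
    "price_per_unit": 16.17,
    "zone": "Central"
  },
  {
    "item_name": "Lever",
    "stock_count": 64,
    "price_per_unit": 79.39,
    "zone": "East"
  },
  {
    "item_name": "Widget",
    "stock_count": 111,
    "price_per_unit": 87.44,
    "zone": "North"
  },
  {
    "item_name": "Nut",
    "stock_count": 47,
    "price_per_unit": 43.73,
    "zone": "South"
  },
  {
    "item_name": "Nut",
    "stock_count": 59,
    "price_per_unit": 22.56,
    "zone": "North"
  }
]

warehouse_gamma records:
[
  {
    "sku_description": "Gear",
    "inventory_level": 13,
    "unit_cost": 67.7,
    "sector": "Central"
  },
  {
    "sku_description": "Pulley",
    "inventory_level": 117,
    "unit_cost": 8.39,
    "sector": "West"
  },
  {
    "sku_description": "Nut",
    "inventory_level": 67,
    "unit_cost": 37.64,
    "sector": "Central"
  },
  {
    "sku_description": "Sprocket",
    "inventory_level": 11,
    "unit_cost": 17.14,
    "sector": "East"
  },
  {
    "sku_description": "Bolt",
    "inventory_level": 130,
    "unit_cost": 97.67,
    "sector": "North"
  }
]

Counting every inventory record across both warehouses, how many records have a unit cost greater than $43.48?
5

Schema mapping: "price_per_unit" (warehouse_beta) = "unit_cost" (warehouse_gamma) = unit cost

Records > $43.48 in warehouse_beta: 3
Records > $43.48 in warehouse_gamma: 2

Total count: 3 + 2 = 5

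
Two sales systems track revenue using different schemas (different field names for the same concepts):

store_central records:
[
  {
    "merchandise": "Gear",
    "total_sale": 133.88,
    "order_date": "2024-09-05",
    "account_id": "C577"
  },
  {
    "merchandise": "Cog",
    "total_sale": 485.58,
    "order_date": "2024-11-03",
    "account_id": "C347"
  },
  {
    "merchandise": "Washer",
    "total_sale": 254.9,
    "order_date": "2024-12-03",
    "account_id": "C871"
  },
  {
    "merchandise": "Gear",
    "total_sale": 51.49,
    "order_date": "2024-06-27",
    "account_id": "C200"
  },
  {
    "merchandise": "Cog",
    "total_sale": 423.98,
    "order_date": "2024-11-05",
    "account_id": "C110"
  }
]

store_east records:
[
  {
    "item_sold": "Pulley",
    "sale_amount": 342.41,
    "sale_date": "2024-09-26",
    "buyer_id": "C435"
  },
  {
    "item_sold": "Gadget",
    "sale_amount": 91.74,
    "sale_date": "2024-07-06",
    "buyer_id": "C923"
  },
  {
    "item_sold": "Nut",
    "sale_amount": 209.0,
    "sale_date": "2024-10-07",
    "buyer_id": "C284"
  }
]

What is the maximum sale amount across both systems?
485.58

Reconcile: "total_sale" (store_central) = "sale_amount" (store_east) = sale amount

Maximum in store_central: 485.58
Maximum in store_east: 342.41

Overall maximum: max(485.58, 342.41) = 485.58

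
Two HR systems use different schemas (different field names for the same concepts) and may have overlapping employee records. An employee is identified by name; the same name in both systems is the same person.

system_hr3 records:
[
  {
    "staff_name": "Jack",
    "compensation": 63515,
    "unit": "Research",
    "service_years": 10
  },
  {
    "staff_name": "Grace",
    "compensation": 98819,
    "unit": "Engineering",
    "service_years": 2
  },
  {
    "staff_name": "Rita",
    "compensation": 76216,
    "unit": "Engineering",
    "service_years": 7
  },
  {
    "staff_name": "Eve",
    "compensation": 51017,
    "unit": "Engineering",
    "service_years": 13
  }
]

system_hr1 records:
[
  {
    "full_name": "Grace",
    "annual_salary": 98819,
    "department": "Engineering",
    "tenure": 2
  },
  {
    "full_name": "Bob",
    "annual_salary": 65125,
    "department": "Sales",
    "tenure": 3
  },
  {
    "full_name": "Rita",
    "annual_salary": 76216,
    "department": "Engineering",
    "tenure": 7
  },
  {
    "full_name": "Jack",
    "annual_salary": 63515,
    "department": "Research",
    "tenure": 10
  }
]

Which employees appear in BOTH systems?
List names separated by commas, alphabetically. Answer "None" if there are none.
Grace, Jack, Rita

Schema mapping: "staff_name" (system_hr3) = "full_name" (system_hr1) = employee name

Names in system_hr3: ['Eve', 'Grace', 'Jack', 'Rita']
Names in system_hr1: ['Bob', 'Grace', 'Jack', 'Rita']

Intersection: ['Grace', 'Jack', 'Rita']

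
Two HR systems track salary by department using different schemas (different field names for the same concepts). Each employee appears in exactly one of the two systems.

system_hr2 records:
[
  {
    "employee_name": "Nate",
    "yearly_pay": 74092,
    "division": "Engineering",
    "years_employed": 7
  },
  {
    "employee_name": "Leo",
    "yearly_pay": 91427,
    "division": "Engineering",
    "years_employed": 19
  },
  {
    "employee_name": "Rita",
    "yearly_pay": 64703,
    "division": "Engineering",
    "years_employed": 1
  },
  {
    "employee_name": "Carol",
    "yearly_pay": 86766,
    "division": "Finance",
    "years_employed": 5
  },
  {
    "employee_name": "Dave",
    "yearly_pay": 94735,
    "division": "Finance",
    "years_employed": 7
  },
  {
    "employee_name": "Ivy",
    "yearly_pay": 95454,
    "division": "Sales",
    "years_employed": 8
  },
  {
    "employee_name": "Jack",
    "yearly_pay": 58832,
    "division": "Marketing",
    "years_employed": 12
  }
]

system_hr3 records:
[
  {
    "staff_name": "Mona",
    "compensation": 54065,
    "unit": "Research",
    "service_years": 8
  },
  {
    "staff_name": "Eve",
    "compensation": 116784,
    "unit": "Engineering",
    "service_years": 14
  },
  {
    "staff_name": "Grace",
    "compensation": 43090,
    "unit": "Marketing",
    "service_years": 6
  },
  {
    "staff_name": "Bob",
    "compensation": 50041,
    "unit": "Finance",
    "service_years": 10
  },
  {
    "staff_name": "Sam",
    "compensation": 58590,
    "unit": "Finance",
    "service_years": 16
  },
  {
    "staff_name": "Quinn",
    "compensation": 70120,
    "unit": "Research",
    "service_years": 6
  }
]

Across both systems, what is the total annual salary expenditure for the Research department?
124185

Schema mappings:
- "division" (system_hr2) = "unit" (system_hr3) = department
- "yearly_pay" (system_hr2) = "compensation" (system_hr3) = salary

Research salaries from system_hr2: 0
Research salaries from system_hr3: 124185

Total: 0 + 124185 = 124185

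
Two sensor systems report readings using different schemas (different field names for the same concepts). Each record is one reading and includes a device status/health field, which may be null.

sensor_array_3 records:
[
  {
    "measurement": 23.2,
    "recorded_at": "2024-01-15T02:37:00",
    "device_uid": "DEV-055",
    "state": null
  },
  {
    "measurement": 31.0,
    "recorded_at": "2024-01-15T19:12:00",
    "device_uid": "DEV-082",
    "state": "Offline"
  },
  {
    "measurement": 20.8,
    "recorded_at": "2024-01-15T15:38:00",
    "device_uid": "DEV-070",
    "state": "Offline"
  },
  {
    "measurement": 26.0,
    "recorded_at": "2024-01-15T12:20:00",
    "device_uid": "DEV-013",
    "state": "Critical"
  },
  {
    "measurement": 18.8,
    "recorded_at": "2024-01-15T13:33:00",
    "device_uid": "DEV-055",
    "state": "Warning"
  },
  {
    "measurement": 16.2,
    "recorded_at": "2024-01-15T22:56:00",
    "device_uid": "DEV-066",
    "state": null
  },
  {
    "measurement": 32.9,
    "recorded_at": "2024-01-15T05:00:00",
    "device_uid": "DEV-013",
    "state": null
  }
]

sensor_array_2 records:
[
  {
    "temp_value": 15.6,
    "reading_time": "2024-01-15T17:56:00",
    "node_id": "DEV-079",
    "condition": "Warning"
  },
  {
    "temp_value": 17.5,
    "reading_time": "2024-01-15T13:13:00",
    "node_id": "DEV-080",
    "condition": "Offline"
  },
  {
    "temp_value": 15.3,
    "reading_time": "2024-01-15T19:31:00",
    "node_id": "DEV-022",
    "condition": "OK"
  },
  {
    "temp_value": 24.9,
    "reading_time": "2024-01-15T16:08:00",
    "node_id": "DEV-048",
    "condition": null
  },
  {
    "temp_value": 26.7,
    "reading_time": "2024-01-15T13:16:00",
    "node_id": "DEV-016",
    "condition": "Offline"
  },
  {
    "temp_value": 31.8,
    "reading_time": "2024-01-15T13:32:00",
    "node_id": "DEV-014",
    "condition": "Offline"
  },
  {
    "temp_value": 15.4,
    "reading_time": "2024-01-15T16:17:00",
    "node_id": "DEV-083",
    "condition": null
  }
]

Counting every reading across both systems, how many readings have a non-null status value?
9

Schema mapping: "state" (sensor_array_3) = "condition" (sensor_array_2) = status

Non-null in sensor_array_3: 4
Non-null in sensor_array_2: 5

Total non-null: 4 + 5 = 9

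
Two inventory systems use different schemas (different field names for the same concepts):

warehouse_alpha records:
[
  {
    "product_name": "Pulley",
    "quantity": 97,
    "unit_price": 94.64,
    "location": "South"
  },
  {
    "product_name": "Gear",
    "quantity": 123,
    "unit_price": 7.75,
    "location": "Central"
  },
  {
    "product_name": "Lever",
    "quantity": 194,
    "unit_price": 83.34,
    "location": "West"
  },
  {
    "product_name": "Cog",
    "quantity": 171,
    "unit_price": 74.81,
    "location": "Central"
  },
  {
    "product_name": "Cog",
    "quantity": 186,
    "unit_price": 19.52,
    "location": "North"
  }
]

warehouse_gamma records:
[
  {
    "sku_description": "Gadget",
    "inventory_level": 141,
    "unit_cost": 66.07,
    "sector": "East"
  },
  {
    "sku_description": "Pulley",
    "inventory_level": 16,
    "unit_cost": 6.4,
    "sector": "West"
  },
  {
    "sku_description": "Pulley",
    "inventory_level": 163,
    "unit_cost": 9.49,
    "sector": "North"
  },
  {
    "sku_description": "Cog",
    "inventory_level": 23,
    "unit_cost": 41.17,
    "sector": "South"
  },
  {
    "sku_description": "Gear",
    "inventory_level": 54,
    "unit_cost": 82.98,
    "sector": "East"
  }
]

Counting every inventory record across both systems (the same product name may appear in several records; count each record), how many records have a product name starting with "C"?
3

Schema mapping: "product_name" (warehouse_alpha) = "sku_description" (warehouse_gamma) = product name

Records with product name starting with "C" in warehouse_alpha: 2
Records with product name starting with "C" in warehouse_gamma: 1

Total: 2 + 1 = 3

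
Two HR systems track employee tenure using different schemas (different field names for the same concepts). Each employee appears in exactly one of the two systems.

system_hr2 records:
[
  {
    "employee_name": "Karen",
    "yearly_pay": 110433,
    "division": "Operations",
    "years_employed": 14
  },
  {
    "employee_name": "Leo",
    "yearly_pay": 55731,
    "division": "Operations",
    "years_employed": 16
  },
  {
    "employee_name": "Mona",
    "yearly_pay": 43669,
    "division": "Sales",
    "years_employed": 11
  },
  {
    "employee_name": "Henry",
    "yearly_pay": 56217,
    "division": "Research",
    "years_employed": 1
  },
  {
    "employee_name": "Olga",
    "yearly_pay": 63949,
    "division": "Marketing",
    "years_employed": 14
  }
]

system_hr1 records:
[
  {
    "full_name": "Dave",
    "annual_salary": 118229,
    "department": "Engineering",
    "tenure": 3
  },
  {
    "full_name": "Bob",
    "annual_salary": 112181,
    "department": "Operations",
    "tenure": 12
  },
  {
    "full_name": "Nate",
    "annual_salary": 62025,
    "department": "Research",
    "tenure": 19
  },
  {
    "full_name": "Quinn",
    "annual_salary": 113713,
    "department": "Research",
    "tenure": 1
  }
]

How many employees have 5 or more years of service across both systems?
6

Reconcile schemas: "years_employed" (system_hr2) = "tenure" (system_hr1) = years of service

From system_hr2: 4 employees with >= 5 years
From system_hr1: 2 employees with >= 5 years

Total: 4 + 2 = 6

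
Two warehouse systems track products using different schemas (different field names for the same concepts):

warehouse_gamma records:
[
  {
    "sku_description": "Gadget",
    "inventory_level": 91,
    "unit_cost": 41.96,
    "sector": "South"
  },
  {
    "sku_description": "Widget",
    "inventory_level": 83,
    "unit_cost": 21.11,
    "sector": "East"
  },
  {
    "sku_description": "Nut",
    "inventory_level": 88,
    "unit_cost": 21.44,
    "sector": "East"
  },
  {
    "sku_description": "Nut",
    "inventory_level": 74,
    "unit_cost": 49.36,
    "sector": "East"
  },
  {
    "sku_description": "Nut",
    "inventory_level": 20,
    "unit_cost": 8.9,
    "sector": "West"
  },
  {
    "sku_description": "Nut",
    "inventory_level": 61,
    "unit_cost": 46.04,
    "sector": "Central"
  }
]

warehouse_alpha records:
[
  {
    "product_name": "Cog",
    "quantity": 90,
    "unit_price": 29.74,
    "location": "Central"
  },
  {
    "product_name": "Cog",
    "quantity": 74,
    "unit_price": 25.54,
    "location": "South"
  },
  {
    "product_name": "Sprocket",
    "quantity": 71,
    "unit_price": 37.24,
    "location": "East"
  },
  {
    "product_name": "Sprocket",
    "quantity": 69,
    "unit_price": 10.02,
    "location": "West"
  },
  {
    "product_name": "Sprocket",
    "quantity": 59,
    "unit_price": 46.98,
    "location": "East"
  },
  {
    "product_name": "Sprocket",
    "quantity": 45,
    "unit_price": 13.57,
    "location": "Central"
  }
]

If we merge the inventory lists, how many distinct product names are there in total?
5

Schema mapping: "sku_description" (warehouse_gamma) = "product_name" (warehouse_alpha) = product name

Products in warehouse_gamma: ['Gadget', 'Nut', 'Widget']
Products in warehouse_alpha: ['Cog', 'Sprocket']

Union (unique products): ['Cog', 'Gadget', 'Nut', 'Sprocket', 'Widget']
Count: 5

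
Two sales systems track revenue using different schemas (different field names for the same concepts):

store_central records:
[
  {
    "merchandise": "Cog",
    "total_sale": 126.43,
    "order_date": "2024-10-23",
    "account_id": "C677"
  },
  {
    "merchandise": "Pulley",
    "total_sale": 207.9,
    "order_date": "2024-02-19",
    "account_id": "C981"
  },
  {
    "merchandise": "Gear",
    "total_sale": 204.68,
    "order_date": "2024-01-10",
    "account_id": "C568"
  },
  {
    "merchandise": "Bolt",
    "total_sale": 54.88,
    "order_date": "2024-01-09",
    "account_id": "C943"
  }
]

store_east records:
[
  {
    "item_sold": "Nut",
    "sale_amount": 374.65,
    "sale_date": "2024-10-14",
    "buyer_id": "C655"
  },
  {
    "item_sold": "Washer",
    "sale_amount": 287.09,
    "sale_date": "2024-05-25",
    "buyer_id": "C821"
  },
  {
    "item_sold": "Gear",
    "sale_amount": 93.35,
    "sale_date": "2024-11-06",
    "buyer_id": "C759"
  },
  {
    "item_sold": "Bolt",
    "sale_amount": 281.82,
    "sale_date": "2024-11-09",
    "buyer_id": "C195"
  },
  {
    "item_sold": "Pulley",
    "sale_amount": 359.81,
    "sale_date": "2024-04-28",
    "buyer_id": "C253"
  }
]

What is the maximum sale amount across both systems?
374.65

Reconcile: "total_sale" (store_central) = "sale_amount" (store_east) = sale amount

Maximum in store_central: 207.9
Maximum in store_east: 374.65

Overall maximum: max(207.9, 374.65) = 374.65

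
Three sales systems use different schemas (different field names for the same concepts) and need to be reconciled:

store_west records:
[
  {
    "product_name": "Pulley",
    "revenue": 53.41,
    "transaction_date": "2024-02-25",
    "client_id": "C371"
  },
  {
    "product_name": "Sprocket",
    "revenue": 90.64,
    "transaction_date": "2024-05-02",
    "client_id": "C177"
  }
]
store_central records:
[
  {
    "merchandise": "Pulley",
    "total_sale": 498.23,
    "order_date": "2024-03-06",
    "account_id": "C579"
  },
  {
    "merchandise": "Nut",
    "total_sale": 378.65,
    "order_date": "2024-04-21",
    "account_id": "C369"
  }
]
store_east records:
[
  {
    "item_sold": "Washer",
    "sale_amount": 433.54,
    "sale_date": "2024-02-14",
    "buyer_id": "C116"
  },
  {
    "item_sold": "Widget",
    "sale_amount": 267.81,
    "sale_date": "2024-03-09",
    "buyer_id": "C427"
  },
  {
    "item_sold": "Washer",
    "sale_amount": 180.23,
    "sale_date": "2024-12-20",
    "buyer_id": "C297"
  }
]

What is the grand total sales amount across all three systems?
1902.51

Schema reconciliation - all amount fields map to sale amount:

store_west (revenue): 144.05
store_central (total_sale): 876.88
store_east (sale_amount): 881.58

Grand total: 1902.51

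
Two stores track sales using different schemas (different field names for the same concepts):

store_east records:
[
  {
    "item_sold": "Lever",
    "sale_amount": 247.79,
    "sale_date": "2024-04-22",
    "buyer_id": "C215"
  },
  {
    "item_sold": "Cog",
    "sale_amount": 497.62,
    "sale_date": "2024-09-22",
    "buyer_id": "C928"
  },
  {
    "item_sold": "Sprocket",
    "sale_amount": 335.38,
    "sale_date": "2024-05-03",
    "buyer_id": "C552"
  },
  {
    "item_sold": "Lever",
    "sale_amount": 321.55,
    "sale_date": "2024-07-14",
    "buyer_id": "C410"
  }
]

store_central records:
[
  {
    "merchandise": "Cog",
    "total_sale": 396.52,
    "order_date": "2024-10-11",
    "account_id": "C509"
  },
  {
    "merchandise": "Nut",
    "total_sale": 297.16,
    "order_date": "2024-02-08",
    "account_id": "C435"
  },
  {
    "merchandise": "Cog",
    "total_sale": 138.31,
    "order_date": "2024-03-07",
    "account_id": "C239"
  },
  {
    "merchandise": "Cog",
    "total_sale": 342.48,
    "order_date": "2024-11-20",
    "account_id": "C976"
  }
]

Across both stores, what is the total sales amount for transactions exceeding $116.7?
2576.81

Schema mapping: "sale_amount" (store_east) = "total_sale" (store_central) = sale amount

Sum of sales > $116.7 in store_east: 1402.34
Sum of sales > $116.7 in store_central: 1174.47

Total: 1402.34 + 1174.47 = 2576.81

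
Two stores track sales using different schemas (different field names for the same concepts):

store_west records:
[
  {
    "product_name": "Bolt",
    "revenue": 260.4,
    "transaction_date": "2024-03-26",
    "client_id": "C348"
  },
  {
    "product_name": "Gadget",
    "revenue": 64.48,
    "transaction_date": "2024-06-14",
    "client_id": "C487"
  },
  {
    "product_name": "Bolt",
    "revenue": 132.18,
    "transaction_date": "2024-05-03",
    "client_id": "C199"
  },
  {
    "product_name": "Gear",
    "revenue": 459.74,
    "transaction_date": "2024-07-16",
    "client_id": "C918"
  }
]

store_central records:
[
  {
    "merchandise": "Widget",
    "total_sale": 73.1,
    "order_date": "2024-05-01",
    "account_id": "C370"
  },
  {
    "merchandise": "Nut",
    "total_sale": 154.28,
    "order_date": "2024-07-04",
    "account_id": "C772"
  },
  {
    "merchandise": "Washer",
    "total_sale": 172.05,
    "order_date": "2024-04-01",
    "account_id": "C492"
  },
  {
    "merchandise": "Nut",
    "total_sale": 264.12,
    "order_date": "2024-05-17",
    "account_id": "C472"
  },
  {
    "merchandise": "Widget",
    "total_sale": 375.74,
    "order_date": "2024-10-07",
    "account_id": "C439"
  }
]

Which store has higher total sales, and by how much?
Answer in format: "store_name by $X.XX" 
store_central by $122.49

Schema mapping: "revenue" (store_west) = "total_sale" (store_central) = sale amount

Total for store_west: 916.80
Total for store_central: 1039.29

Difference: |916.80 - 1039.29| = 122.49
store_central has higher sales by $122.49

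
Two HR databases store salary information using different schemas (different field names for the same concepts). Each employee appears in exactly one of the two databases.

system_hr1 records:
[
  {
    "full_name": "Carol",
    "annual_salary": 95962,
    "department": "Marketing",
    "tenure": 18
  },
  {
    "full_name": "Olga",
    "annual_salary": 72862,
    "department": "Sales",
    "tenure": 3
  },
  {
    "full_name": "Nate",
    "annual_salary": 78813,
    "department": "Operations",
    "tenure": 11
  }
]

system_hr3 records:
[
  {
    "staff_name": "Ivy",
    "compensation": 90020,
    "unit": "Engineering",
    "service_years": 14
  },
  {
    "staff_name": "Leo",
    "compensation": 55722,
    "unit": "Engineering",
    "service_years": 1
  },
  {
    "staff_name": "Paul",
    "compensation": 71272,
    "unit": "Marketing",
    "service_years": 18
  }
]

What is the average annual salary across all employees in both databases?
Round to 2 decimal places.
77441.83

Schema mapping: "annual_salary" (system_hr1) = "compensation" (system_hr3) = annual salary

All salaries: [95962, 72862, 78813, 90020, 55722, 71272]
Sum: 464651
Count: 6
Average: 464651 / 6 = 77441.83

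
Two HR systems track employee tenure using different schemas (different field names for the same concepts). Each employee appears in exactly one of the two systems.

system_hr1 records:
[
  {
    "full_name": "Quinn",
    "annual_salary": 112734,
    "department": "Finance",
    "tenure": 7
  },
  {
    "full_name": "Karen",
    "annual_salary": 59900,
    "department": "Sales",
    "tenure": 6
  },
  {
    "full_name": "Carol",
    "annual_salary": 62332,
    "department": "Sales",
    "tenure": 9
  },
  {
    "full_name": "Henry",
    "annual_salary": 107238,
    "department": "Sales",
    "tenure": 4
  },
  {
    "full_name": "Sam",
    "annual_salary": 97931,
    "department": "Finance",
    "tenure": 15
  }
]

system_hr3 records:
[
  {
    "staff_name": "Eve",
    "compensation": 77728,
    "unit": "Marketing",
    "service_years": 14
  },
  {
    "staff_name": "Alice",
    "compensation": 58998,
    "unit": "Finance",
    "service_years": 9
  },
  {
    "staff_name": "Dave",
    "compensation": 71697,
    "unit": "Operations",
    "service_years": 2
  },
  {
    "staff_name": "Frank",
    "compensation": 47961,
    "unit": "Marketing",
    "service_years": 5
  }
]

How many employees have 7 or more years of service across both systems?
5

Reconcile schemas: "tenure" (system_hr1) = "service_years" (system_hr3) = years of service

From system_hr1: 3 employees with >= 7 years
From system_hr3: 2 employees with >= 7 years

Total: 3 + 2 = 5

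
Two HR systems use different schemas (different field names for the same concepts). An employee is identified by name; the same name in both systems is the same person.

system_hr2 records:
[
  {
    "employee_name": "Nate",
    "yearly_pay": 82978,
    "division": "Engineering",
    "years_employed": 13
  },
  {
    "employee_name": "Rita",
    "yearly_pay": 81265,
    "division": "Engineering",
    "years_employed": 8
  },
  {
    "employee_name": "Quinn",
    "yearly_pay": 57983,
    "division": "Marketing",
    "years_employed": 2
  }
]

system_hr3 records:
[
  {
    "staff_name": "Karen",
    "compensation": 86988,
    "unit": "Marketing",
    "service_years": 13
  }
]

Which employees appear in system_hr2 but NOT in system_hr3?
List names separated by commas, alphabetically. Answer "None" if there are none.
Nate, Quinn, Rita

Schema mapping: "employee_name" (system_hr2) = "staff_name" (system_hr3) = employee name

Names in system_hr2: ['Nate', 'Quinn', 'Rita']
Names in system_hr3: ['Karen']

In system_hr2 but not system_hr3: ['Nate', 'Quinn', 'Rita']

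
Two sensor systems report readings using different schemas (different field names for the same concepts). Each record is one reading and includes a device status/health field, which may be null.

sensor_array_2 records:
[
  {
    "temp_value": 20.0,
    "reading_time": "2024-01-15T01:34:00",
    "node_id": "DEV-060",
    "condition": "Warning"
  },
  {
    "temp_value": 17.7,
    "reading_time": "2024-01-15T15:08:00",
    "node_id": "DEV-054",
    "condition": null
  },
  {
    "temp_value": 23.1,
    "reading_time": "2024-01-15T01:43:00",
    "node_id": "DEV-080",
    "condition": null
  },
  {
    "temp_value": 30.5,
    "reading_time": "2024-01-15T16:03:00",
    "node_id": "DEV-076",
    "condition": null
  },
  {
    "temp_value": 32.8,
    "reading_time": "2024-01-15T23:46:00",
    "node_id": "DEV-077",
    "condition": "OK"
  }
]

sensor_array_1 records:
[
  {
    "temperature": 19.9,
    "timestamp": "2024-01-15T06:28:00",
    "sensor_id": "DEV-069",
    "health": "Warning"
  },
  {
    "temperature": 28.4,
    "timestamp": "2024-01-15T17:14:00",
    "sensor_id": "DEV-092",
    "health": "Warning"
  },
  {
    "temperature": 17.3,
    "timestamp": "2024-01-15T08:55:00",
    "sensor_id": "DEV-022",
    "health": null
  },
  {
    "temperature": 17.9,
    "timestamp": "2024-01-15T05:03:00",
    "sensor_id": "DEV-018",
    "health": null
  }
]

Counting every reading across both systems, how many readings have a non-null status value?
4

Schema mapping: "condition" (sensor_array_2) = "health" (sensor_array_1) = status

Non-null in sensor_array_2: 2
Non-null in sensor_array_1: 2

Total non-null: 2 + 2 = 4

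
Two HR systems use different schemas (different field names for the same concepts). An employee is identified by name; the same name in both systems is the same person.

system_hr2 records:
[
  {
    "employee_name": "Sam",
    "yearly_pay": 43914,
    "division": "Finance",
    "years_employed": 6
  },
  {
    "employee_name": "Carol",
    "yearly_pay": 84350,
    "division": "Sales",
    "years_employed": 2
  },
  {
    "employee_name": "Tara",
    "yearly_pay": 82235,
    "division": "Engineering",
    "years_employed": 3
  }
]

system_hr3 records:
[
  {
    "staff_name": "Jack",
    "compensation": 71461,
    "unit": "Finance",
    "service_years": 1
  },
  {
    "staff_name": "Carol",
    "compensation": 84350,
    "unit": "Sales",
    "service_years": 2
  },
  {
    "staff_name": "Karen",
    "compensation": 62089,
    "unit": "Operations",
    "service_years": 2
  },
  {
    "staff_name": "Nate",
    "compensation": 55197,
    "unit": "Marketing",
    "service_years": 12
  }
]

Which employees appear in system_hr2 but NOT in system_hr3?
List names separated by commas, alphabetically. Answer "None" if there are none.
Sam, Tara

Schema mapping: "employee_name" (system_hr2) = "staff_name" (system_hr3) = employee name

Names in system_hr2: ['Carol', 'Sam', 'Tara']
Names in system_hr3: ['Carol', 'Jack', 'Karen', 'Nate']

In system_hr2 but not system_hr3: ['Sam', 'Tara']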